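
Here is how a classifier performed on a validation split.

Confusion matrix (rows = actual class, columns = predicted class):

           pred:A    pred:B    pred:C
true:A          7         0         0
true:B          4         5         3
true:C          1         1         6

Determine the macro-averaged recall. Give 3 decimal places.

0.722

Per-class recall (TP/(TP+FN)):
  A: TP=7, FN=0+0=0 → 7/7 = 1.0000
  B: TP=5, FN=4+3=7 → 5/12 = 0.4167
  C: TP=6, FN=1+1=2 → 6/8 = 0.7500
Macro-recall = mean = (1.0000 + 0.4167 + 0.7500) / 3 = 0.722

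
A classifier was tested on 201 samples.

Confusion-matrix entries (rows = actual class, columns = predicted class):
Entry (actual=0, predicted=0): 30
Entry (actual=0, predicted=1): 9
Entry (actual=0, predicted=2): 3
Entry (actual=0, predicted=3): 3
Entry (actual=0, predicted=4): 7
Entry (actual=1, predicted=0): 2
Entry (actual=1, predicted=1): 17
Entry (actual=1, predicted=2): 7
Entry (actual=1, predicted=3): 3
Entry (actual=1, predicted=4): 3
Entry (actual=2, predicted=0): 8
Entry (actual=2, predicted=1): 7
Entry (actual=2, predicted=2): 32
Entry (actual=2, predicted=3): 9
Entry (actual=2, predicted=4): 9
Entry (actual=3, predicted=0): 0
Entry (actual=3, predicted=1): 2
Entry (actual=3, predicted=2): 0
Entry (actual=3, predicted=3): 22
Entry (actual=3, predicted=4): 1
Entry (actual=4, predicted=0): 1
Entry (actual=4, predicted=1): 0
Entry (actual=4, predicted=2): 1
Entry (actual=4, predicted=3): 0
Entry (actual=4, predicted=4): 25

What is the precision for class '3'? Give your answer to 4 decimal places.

0.5946

precision = TP/(TP+FP).
3: TP=22, FP=3+3+9+0=15 → 22/37 = 0.59459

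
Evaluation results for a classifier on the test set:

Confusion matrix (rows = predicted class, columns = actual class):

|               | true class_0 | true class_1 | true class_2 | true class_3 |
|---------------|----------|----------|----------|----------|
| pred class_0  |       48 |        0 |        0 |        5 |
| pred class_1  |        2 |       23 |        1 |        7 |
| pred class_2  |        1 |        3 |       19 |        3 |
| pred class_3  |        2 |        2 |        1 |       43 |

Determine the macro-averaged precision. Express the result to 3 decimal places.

Per-class precision (TP/(TP+FP)):
  class_0: TP=48, FP=0+0+5=5 → 48/53 = 0.9057
  class_1: TP=23, FP=2+1+7=10 → 23/33 = 0.6970
  class_2: TP=19, FP=1+3+3=7 → 19/26 = 0.7308
  class_3: TP=43, FP=2+2+1=5 → 43/48 = 0.8958
Macro-precision = mean = (0.9057 + 0.6970 + 0.7308 + 0.8958) / 4 = 0.807

0.807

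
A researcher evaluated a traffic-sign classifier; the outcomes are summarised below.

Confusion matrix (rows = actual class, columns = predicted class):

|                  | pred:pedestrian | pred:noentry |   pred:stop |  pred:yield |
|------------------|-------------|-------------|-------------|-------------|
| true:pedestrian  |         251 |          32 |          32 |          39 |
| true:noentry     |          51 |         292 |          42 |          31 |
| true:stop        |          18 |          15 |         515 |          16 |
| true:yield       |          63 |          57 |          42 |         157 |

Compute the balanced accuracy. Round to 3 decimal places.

Balanced accuracy = mean of per-class recall.
  pedestrian: recall = 251/354 = 0.7090
  noentry: recall = 292/416 = 0.7019
  stop: recall = 515/564 = 0.9131
  yield: recall = 157/319 = 0.4922
Mean = (0.7090 + 0.7019 + 0.9131 + 0.4922) / 4 = 0.704

0.704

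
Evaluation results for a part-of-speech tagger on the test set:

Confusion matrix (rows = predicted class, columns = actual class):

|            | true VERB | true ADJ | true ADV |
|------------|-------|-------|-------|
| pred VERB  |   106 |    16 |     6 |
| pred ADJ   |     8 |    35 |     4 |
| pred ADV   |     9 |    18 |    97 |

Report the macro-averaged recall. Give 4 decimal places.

0.7585

Per-class recall (TP/(TP+FN)):
  VERB: TP=106, FN=8+9=17 → 106/123 = 0.86179
  ADJ: TP=35, FN=16+18=34 → 35/69 = 0.50725
  ADV: TP=97, FN=6+4=10 → 97/107 = 0.90654
Macro-recall = mean = (0.86179 + 0.50725 + 0.90654) / 3 = 0.7585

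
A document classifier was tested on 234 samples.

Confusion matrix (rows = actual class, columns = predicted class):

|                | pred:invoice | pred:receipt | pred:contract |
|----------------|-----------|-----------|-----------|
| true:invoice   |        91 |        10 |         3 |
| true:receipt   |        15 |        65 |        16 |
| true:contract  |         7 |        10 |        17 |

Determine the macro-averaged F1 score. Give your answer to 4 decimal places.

Per-class F1 score (2·TP/(2·TP+FP+FN)):
  invoice: TP=91, FP=15+7=22, FN=10+3=13 → 182/217 = 0.83871
  receipt: TP=65, FP=10+10=20, FN=15+16=31 → 130/181 = 0.71823
  contract: TP=17, FP=3+16=19, FN=7+10=17 → 34/70 = 0.48571
Macro-F1 score = mean = (0.83871 + 0.71823 + 0.48571) / 3 = 0.6809

0.6809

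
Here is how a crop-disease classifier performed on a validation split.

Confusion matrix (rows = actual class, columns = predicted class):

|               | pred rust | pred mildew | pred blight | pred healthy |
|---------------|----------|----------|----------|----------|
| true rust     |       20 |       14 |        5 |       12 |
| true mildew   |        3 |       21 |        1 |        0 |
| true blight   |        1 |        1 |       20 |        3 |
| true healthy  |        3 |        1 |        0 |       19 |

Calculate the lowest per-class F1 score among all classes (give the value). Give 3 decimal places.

Per-class F1 score (2·TP/(2·TP+FP+FN)):
  rust: TP=20, FP=3+1+3=7, FN=14+5+12=31 → 40/78 = 0.5128
  mildew: TP=21, FP=14+1+1=16, FN=3+1+0=4 → 42/62 = 0.6774
  blight: TP=20, FP=5+1+0=6, FN=1+1+3=5 → 40/51 = 0.7843
  healthy: TP=19, FP=12+0+3=15, FN=3+1+0=4 → 38/57 = 0.6667
Lowest is class 'rust' with F1 score = 0.513.

0.513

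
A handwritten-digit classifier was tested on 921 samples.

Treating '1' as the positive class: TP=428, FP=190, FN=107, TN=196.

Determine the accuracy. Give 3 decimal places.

Accuracy = (TP+TN)/N = (428+196)/921 = 0.678

0.678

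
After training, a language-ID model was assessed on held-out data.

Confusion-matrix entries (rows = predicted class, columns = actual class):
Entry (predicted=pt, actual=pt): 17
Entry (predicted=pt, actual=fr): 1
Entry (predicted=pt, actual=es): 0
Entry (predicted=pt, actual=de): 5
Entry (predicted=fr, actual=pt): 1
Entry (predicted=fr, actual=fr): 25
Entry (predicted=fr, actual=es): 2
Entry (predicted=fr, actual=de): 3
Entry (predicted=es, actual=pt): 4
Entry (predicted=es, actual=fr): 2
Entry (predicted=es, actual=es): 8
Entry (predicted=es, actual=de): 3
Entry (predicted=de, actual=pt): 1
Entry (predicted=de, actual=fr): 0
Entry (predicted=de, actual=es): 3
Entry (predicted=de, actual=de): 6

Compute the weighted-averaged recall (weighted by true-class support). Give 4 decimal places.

0.6914

Per-class recall (TP/(TP+FN)):
  pt: TP=17, FN=1+4+1=6 → 17/23 = 0.73913
  fr: TP=25, FN=1+2+0=3 → 25/28 = 0.89286
  es: TP=8, FN=0+2+3=5 → 8/13 = 0.61538
  de: TP=6, FN=5+3+3=11 → 6/17 = 0.35294
Weighted-recall = Σ (supportᵢ/N)·recallᵢ with N=81: (23/81)·0.73913 + (28/81)·0.89286 + (13/81)·0.61538 + (17/81)·0.35294 = 0.6914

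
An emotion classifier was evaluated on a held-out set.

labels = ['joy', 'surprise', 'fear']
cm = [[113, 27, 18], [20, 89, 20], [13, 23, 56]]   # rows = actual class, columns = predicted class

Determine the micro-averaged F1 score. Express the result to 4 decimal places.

Micro-averaging pools counts across classes: ΣTP=258, ΣFP=121, ΣFN=121.
Micro-F1 score = 2·TP/(2·TP+FP+FN) on pooled counts = 0.6807 (equals overall accuracy in single-label multiclass).

0.6807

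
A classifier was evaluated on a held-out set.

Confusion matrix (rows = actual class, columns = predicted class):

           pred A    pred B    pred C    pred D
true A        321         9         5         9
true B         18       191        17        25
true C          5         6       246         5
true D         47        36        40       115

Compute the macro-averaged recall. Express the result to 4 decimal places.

0.7791

Per-class recall (TP/(TP+FN)):
  A: TP=321, FN=9+5+9=23 → 321/344 = 0.93314
  B: TP=191, FN=18+17+25=60 → 191/251 = 0.76096
  C: TP=246, FN=5+6+5=16 → 246/262 = 0.93893
  D: TP=115, FN=47+36+40=123 → 115/238 = 0.48319
Macro-recall = mean = (0.93314 + 0.76096 + 0.93893 + 0.48319) / 4 = 0.7791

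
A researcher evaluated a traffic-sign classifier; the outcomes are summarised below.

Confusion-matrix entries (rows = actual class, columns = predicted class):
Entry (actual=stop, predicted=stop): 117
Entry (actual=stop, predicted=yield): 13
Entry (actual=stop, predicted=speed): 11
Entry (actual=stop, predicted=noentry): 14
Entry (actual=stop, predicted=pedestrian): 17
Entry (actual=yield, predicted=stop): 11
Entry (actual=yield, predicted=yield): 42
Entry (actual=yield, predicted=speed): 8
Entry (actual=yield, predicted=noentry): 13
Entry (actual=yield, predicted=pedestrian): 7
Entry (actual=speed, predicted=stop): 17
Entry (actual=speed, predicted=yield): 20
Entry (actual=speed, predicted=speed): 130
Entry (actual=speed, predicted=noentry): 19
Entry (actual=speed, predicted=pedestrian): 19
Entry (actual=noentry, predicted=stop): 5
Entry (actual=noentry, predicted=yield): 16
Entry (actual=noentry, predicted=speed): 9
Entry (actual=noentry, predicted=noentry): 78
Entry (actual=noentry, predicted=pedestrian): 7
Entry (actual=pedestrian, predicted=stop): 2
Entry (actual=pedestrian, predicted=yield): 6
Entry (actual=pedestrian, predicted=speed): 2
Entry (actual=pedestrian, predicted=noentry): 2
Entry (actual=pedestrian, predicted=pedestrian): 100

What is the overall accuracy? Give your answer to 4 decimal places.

0.6818

Accuracy = trace / total = (117+42+130+78+100=467) / 685 = 467/685 = 0.6818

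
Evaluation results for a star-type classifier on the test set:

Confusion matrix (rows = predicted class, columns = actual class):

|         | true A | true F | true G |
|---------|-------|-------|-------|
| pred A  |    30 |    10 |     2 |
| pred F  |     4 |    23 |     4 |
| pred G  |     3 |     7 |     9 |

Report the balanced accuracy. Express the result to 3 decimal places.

Balanced accuracy = mean of per-class recall.
  A: recall = 30/37 = 0.8108
  F: recall = 23/40 = 0.5750
  G: recall = 9/15 = 0.6000
Mean = (0.8108 + 0.5750 + 0.6000) / 3 = 0.662

0.662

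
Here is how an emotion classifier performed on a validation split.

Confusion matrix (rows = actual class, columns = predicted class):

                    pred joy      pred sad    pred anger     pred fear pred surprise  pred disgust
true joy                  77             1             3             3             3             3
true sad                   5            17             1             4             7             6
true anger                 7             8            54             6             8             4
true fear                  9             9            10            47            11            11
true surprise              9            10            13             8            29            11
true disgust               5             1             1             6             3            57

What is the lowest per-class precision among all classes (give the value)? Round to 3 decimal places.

0.370

Per-class precision (TP/(TP+FP)):
  joy: TP=77, FP=5+7+9+9+5=35 → 77/112 = 0.6875
  sad: TP=17, FP=1+8+9+10+1=29 → 17/46 = 0.3696
  anger: TP=54, FP=3+1+10+13+1=28 → 54/82 = 0.6585
  fear: TP=47, FP=3+4+6+8+6=27 → 47/74 = 0.6351
  surprise: TP=29, FP=3+7+8+11+3=32 → 29/61 = 0.4754
  disgust: TP=57, FP=3+6+4+11+11=35 → 57/92 = 0.6196
Lowest is class 'sad' with precision = 0.370.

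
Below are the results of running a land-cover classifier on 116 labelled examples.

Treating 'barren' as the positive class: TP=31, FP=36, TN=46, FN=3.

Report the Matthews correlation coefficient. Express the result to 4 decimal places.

0.4356

MCC = (TP·TN − FP·FN) / √((TP+FP)(TP+FN)(TN+FP)(TN+FN))
Numerator = 31·46 − 36·3 = 1318
Denominator = √(67·34·82·49) = √9153004 = 3025.3932
MCC = 1318 / 3025.3932 = 0.4356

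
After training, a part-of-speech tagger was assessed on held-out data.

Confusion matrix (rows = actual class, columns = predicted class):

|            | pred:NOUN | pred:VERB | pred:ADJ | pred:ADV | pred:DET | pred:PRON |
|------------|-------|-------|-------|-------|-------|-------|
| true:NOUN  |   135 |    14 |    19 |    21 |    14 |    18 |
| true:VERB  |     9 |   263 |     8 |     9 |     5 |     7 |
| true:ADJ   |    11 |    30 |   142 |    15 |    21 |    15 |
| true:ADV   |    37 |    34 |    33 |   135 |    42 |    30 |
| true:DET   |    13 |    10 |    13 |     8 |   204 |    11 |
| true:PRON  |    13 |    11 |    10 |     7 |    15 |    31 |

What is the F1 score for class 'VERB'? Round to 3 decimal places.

Treat 'VERB' as positive and all other classes as negative.
F1 score = 2·TP/(2·TP+FP+FN).
VERB: TP=263, FP=14+30+34+10+11=99, FN=9+8+9+5+7=38 → 526/663 = 0.7934

0.793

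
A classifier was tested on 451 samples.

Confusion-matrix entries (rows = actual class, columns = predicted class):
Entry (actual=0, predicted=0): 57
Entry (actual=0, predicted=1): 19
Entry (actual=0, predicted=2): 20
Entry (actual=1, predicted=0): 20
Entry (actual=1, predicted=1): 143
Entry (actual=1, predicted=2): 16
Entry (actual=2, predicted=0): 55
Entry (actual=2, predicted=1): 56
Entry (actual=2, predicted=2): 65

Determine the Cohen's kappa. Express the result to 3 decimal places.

Observed agreement pₒ = trace/N = 265/451 = 0.5876
Expected agreement pₑ = Σ (rowᵢ·colᵢ)/N² = (96·132 + 179·218 + 176·101)/451² = 0.3415
κ = (pₒ − pₑ)/(1 − pₑ) = (0.5876 − 0.3415)/(1 − 0.3415) = 0.374

0.374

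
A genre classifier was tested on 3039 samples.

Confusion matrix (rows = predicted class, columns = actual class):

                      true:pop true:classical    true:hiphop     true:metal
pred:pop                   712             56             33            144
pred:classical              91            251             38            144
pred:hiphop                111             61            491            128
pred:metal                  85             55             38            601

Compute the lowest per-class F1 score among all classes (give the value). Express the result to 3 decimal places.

Per-class F1 score (2·TP/(2·TP+FP+FN)):
  pop: TP=712, FP=56+33+144=233, FN=91+111+85=287 → 1424/1944 = 0.7325
  classical: TP=251, FP=91+38+144=273, FN=56+61+55=172 → 502/947 = 0.5301
  hiphop: TP=491, FP=111+61+128=300, FN=33+38+38=109 → 982/1391 = 0.7060
  metal: TP=601, FP=85+55+38=178, FN=144+144+128=416 → 1202/1796 = 0.6693
Lowest is class 'classical' with F1 score = 0.530.

0.530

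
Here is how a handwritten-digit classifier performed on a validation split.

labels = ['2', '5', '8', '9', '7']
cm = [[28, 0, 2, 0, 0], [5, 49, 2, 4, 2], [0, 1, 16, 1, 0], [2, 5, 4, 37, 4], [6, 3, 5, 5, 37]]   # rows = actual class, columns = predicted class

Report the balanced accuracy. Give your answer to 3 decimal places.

Balanced accuracy = mean of per-class recall.
  2: recall = 28/30 = 0.9333
  5: recall = 49/62 = 0.7903
  8: recall = 16/18 = 0.8889
  9: recall = 37/52 = 0.7115
  7: recall = 37/56 = 0.6607
Mean = (0.9333 + 0.7903 + 0.8889 + 0.7115 + 0.6607) / 5 = 0.797

0.797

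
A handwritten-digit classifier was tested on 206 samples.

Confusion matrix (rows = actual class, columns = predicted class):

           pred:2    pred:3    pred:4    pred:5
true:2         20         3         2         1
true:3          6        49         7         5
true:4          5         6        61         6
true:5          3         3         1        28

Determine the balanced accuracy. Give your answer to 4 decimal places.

0.7707

Balanced accuracy = mean of per-class recall.
  2: recall = 20/26 = 0.76923
  3: recall = 49/67 = 0.73134
  4: recall = 61/78 = 0.78205
  5: recall = 28/35 = 0.80000
Mean = (0.76923 + 0.73134 + 0.78205 + 0.80000) / 4 = 0.7707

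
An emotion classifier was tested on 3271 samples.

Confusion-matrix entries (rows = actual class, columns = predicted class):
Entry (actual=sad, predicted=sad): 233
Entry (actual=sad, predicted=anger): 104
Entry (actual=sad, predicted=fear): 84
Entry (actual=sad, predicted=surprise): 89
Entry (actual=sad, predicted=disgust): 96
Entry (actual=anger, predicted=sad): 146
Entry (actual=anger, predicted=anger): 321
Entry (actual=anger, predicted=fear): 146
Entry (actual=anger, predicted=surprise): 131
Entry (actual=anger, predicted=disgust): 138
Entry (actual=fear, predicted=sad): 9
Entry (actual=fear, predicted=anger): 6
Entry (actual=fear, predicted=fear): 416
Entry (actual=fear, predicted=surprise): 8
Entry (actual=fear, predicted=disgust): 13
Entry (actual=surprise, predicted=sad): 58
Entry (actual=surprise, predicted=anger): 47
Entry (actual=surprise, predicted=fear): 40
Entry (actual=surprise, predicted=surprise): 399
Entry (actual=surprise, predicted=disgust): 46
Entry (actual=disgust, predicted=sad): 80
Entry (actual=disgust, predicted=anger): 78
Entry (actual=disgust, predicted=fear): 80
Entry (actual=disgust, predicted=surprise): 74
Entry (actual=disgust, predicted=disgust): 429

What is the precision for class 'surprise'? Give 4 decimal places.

precision = TP/(TP+FP).
surprise: TP=399, FP=89+131+8+74=302 → 399/701 = 0.56919

0.5692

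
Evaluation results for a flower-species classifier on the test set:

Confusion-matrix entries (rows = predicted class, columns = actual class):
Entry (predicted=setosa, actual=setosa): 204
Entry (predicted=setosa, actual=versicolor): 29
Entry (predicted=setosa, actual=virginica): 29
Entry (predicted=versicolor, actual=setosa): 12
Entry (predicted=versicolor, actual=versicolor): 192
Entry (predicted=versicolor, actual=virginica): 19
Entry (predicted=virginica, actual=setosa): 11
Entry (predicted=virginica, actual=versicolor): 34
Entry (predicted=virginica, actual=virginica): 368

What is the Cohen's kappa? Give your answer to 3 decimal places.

0.768

Observed agreement pₒ = trace/N = 764/898 = 0.8508
Expected agreement pₑ = Σ (rowᵢ·colᵢ)/N² = (227·262 + 255·223 + 416·413)/898² = 0.3573
κ = (pₒ − pₑ)/(1 − pₑ) = (0.8508 − 0.3573)/(1 − 0.3573) = 0.768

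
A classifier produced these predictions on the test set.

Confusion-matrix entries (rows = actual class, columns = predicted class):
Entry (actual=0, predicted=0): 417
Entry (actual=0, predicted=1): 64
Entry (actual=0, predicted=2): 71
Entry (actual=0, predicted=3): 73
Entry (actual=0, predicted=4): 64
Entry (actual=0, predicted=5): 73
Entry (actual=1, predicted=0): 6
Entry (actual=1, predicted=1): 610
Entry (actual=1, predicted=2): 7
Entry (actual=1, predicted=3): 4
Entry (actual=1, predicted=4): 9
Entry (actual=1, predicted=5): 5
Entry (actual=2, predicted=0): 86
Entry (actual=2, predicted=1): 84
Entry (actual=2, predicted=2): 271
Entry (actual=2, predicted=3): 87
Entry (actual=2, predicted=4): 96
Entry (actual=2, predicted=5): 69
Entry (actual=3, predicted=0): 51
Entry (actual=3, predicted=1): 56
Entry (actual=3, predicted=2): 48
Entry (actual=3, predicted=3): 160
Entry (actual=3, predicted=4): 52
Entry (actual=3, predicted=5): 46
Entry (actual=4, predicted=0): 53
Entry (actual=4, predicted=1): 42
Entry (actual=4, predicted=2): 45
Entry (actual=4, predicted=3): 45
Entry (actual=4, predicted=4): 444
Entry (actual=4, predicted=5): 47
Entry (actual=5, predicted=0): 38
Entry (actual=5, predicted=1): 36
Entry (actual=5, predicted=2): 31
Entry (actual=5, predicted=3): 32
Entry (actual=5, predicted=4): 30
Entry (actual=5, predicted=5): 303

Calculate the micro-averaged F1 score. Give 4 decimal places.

Micro-averaging pools counts across classes: ΣTP=2205, ΣFP=1450, ΣFN=1450.
Micro-F1 score = 2·TP/(2·TP+FP+FN) on pooled counts = 0.6033 (equals overall accuracy in single-label multiclass).

0.6033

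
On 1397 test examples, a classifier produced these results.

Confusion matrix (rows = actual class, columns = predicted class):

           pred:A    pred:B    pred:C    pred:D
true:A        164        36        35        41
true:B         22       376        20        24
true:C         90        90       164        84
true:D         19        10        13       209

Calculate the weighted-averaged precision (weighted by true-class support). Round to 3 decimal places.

Per-class precision (TP/(TP+FP)):
  A: TP=164, FP=22+90+19=131 → 164/295 = 0.5559
  B: TP=376, FP=36+90+10=136 → 376/512 = 0.7344
  C: TP=164, FP=35+20+13=68 → 164/232 = 0.7069
  D: TP=209, FP=41+24+84=149 → 209/358 = 0.5838
Weighted-precision = Σ (supportᵢ/N)·precisionᵢ with N=1397: (276/1397)·0.5559 + (442/1397)·0.7344 + (428/1397)·0.7069 + (251/1397)·0.5838 = 0.664

0.664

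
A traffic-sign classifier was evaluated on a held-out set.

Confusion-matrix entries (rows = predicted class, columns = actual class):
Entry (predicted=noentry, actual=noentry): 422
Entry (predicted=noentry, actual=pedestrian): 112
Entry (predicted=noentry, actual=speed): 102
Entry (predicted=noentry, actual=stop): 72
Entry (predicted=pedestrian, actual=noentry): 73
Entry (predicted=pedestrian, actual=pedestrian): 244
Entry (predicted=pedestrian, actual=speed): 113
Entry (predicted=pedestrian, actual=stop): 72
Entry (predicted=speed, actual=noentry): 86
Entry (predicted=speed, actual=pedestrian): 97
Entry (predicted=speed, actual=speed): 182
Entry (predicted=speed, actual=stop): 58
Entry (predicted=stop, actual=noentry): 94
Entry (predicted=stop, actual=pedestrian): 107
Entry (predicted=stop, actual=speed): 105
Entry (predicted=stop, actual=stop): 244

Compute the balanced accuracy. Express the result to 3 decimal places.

Balanced accuracy = mean of per-class recall.
  noentry: recall = 422/675 = 0.6252
  pedestrian: recall = 244/560 = 0.4357
  speed: recall = 182/502 = 0.3625
  stop: recall = 244/446 = 0.5471
Mean = (0.6252 + 0.4357 + 0.3625 + 0.5471) / 4 = 0.493

0.493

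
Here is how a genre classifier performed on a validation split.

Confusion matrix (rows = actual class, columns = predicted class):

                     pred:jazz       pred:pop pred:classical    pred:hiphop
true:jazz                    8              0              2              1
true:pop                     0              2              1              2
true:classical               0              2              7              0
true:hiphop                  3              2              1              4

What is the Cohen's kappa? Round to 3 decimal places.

Observed agreement pₒ = trace/N = 21/35 = 0.6000
Expected agreement pₑ = Σ (rowᵢ·colᵢ)/N² = (11·11 + 5·6 + 9·11 + 10·7)/35² = 0.2612
κ = (pₒ − pₑ)/(1 − pₑ) = (0.6000 − 0.2612)/(1 − 0.2612) = 0.459

0.459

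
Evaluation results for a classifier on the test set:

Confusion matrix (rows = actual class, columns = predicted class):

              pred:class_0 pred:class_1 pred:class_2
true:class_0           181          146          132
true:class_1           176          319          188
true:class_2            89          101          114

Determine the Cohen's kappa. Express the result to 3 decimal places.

0.120

Observed agreement pₒ = trace/N = 614/1446 = 0.4246
Expected agreement pₑ = Σ (rowᵢ·colᵢ)/N² = (459·446 + 683·566 + 304·434)/1446² = 0.3459
κ = (pₒ − pₑ)/(1 − pₑ) = (0.4246 − 0.3459)/(1 − 0.3459) = 0.120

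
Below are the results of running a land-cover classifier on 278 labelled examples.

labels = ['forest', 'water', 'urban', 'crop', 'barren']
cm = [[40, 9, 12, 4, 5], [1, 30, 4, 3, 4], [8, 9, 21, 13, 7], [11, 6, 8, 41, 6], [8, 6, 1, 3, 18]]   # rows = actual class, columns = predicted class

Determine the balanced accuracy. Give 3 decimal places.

Balanced accuracy = mean of per-class recall.
  forest: recall = 40/70 = 0.5714
  water: recall = 30/42 = 0.7143
  urban: recall = 21/58 = 0.3621
  crop: recall = 41/72 = 0.5694
  barren: recall = 18/36 = 0.5000
Mean = (0.5714 + 0.7143 + 0.3621 + 0.5694 + 0.5000) / 5 = 0.543

0.543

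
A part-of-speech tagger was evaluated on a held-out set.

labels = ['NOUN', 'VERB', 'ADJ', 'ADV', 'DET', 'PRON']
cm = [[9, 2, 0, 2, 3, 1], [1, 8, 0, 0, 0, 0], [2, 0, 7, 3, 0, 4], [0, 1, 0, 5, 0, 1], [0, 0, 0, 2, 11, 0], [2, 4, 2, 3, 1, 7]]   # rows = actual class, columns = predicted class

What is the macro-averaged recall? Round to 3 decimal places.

0.631

Per-class recall (TP/(TP+FN)):
  NOUN: TP=9, FN=2+0+2+3+1=8 → 9/17 = 0.5294
  VERB: TP=8, FN=1+0+0+0+0=1 → 8/9 = 0.8889
  ADJ: TP=7, FN=2+0+3+0+4=9 → 7/16 = 0.4375
  ADV: TP=5, FN=0+1+0+0+1=2 → 5/7 = 0.7143
  DET: TP=11, FN=0+0+0+2+0=2 → 11/13 = 0.8462
  PRON: TP=7, FN=2+4+2+3+1=12 → 7/19 = 0.3684
Macro-recall = mean = (0.5294 + 0.8889 + 0.4375 + 0.7143 + 0.8462 + 0.3684) / 6 = 0.631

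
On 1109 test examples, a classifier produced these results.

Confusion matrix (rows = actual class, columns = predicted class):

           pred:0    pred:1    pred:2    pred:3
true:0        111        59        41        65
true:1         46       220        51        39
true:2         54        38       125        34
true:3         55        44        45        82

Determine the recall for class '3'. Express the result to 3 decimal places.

0.363

One-vs-rest for '3': TP = diagonal; FP = other classes predicted '3'; FN = '3' predicted as other.
recall = TP/(TP+FN).
3: TP=82, FN=55+44+45=144 → 82/226 = 0.3628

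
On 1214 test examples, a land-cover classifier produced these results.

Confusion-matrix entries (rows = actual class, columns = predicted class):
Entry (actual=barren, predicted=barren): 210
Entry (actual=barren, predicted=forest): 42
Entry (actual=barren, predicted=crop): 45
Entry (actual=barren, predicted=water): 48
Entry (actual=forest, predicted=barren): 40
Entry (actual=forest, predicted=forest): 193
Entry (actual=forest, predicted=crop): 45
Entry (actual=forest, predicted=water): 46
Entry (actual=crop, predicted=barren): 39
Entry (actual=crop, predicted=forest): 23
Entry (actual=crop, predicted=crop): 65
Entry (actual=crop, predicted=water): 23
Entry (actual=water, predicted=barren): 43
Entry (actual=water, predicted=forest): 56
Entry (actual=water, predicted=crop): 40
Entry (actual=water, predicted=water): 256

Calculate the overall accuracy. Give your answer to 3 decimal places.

0.596

Accuracy = trace / total = (210+193+65+256=724) / 1214 = 724/1214 = 0.596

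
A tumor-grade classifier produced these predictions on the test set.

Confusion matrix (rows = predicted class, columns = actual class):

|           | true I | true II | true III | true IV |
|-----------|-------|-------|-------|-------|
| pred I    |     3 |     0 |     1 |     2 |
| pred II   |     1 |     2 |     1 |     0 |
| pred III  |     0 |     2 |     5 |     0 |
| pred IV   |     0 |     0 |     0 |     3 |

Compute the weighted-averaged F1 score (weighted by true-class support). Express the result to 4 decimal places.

Per-class F1 score (2·TP/(2·TP+FP+FN)):
  I: TP=3, FP=0+1+2=3, FN=1+0+0=1 → 6/10 = 0.60000
  II: TP=2, FP=1+1+0=2, FN=0+2+0=2 → 4/8 = 0.50000
  III: TP=5, FP=0+2+0=2, FN=1+1+0=2 → 10/14 = 0.71429
  IV: TP=3, FP=0+0+0=0, FN=2+0+0=2 → 6/8 = 0.75000
Weighted-F1 score = Σ (supportᵢ/N)·F1 scoreᵢ with N=20: (4/20)·0.60000 + (4/20)·0.50000 + (7/20)·0.71429 + (5/20)·0.75000 = 0.6575

0.6575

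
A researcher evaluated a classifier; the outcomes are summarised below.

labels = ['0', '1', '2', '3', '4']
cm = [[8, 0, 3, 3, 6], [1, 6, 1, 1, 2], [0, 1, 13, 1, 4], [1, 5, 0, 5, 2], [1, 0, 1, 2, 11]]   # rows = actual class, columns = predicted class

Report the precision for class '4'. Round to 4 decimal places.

0.4400

Take TP from the diagonal, FP from the rest of the '4' prediction marginal, FN from the rest of the '4' actual marginal.
precision = TP/(TP+FP).
4: TP=11, FP=6+2+4+2=14 → 11/25 = 0.44000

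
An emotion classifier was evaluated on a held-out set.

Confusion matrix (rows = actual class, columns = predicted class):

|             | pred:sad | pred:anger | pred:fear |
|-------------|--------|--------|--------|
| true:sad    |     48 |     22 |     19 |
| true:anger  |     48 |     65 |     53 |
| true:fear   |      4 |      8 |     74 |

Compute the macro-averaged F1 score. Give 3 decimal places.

Per-class F1 score (2·TP/(2·TP+FP+FN)):
  sad: TP=48, FP=48+4=52, FN=22+19=41 → 96/189 = 0.5079
  anger: TP=65, FP=22+8=30, FN=48+53=101 → 130/261 = 0.4981
  fear: TP=74, FP=19+53=72, FN=4+8=12 → 148/232 = 0.6379
Macro-F1 score = mean = (0.5079 + 0.4981 + 0.6379) / 3 = 0.548

0.548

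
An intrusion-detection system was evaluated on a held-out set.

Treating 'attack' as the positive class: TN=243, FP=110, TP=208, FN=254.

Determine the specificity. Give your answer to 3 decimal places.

0.688

Specificity = TN/(TN+FP) = 243/(243+110) = 0.688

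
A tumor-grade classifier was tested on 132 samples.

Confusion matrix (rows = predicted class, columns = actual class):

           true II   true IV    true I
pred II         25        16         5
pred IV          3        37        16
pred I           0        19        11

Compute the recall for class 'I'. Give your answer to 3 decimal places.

One-vs-rest for 'I': TP = diagonal; FP = other classes predicted 'I'; FN = 'I' predicted as other.
recall = TP/(TP+FN).
I: TP=11, FN=5+16=21 → 11/32 = 0.3438

0.344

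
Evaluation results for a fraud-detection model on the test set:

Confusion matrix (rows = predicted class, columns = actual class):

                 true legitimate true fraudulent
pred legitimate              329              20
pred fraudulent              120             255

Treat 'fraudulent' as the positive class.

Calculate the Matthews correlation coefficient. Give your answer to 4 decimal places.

MCC = (TP·TN − FP·FN) / √((TP+FP)(TP+FN)(TN+FP)(TN+FN))
Numerator = 255·329 − 120·20 = 81495
Denominator = √(375·275·449·349) = √16159790625 = 127121.1651
MCC = 81495 / 127121.1651 = 0.6411

0.6411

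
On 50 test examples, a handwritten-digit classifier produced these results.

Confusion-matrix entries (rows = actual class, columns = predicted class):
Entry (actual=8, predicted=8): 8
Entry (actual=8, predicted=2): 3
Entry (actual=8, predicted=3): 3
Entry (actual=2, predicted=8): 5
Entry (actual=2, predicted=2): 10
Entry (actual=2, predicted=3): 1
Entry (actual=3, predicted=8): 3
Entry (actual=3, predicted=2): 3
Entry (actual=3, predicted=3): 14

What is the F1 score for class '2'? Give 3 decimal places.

0.625

One-vs-rest for '2': TP = diagonal; FP = other classes predicted '2'; FN = '2' predicted as other.
F1 score = 2·TP/(2·TP+FP+FN).
2: TP=10, FP=3+3=6, FN=5+1=6 → 20/32 = 0.6250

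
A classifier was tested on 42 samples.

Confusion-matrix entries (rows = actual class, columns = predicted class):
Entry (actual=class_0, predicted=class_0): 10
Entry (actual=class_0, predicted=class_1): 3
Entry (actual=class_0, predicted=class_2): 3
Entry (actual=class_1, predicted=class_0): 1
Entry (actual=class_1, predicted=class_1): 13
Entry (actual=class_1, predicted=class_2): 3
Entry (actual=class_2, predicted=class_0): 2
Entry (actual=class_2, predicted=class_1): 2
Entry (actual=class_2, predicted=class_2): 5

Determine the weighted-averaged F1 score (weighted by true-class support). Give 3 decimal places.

Per-class F1 score (2·TP/(2·TP+FP+FN)):
  class_0: TP=10, FP=1+2=3, FN=3+3=6 → 20/29 = 0.6897
  class_1: TP=13, FP=3+2=5, FN=1+3=4 → 26/35 = 0.7429
  class_2: TP=5, FP=3+3=6, FN=2+2=4 → 10/20 = 0.5000
Weighted-F1 score = Σ (supportᵢ/N)·F1 scoreᵢ with N=42: (16/42)·0.6897 + (17/42)·0.7429 + (9/42)·0.5000 = 0.671

0.671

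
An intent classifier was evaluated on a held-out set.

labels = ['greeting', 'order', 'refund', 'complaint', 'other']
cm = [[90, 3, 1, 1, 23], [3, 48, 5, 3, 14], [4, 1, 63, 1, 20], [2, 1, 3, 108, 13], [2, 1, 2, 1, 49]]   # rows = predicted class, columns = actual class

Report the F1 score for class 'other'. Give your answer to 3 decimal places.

F1 score = 2·TP/(2·TP+FP+FN).
other: TP=49, FP=2+1+2+1=6, FN=23+14+20+13=70 → 98/174 = 0.5632

0.563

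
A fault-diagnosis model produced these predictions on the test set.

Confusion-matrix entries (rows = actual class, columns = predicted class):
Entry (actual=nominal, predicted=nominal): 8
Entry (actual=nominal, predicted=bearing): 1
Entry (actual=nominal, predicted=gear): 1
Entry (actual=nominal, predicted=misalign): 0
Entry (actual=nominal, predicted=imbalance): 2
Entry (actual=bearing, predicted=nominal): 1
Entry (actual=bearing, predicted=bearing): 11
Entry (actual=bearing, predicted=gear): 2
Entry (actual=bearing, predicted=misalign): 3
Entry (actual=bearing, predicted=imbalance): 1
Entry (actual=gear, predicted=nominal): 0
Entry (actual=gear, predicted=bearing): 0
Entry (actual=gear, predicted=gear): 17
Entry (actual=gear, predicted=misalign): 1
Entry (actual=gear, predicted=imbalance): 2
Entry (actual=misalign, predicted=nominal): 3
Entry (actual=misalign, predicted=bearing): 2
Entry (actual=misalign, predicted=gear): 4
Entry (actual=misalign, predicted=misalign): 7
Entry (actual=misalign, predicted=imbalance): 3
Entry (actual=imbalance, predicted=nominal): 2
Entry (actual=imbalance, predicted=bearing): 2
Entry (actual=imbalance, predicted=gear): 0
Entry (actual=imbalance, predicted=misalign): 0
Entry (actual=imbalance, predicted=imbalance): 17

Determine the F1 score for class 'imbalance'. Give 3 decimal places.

0.739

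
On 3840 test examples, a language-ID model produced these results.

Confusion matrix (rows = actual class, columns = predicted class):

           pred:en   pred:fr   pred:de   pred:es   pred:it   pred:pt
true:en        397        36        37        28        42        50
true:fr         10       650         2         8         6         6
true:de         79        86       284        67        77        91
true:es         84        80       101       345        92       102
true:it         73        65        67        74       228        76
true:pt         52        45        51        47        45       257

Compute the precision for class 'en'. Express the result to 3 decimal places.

0.571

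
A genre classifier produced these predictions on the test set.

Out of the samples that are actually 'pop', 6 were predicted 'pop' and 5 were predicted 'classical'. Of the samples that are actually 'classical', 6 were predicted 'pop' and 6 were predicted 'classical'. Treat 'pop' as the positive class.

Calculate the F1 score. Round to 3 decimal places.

0.522

Precision = TP/(TP+FP) = 6/12 = 0.5000
Recall = TP/(TP+FN) = 6/11 = 0.5455
F1 = 2·TP/(2·TP+FP+FN) = 12/23 = 0.522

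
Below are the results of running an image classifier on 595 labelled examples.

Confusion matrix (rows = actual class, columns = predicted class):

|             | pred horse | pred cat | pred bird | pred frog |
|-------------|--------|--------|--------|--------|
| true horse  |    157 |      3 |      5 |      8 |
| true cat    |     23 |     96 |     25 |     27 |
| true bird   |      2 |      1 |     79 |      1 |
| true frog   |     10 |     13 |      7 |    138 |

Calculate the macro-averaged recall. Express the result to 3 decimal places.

0.811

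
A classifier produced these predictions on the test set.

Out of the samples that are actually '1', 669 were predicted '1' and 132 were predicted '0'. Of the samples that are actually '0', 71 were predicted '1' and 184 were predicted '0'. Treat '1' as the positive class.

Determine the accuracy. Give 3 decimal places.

0.808

Accuracy = (TP+TN)/N = (669+184)/1056 = 0.808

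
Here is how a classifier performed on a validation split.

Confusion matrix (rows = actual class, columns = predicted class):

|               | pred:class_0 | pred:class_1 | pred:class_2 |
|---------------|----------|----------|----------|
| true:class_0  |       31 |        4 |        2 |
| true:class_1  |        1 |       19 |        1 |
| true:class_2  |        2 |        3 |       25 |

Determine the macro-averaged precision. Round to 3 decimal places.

0.845

Per-class precision (TP/(TP+FP)):
  class_0: TP=31, FP=1+2=3 → 31/34 = 0.9118
  class_1: TP=19, FP=4+3=7 → 19/26 = 0.7308
  class_2: TP=25, FP=2+1=3 → 25/28 = 0.8929
Macro-precision = mean = (0.9118 + 0.7308 + 0.8929) / 3 = 0.845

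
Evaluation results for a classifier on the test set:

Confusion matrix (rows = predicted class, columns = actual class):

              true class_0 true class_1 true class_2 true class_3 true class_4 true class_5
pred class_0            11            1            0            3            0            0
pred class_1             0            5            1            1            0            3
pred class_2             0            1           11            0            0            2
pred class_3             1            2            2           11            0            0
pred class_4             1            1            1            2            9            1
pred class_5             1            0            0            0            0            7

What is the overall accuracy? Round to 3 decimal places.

0.692

Accuracy = trace / total = (11+5+11+11+9+7=54) / 78 = 54/78 = 0.692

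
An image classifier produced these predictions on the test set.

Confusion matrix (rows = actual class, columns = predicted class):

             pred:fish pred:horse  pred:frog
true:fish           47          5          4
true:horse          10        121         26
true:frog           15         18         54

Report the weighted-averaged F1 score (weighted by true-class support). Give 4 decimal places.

Per-class F1 score (2·TP/(2·TP+FP+FN)):
  fish: TP=47, FP=10+15=25, FN=5+4=9 → 94/128 = 0.73438
  horse: TP=121, FP=5+18=23, FN=10+26=36 → 242/301 = 0.80399
  frog: TP=54, FP=4+26=30, FN=15+18=33 → 108/171 = 0.63158
Weighted-F1 score = Σ (supportᵢ/N)·F1 scoreᵢ with N=300: (56/300)·0.73438 + (157/300)·0.80399 + (87/300)·0.63158 = 0.7410

0.7410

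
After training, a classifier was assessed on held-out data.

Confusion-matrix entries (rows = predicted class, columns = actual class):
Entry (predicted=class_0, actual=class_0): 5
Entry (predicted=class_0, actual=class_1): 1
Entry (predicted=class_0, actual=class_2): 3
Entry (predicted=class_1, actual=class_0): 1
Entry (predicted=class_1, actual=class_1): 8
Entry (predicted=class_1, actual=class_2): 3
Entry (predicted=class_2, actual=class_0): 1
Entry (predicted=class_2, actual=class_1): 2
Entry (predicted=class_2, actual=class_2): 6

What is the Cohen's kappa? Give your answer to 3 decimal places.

Observed agreement pₒ = trace/N = 19/30 = 0.6333
Expected agreement pₑ = Σ (rowᵢ·colᵢ)/N² = (7·9 + 11·12 + 12·9)/30² = 0.3367
κ = (pₒ − pₑ)/(1 − pₑ) = (0.6333 − 0.3367)/(1 − 0.3367) = 0.447

0.447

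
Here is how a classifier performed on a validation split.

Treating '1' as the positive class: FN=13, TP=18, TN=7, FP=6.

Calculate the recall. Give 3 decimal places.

0.581

Recall = TP/(TP+FN) = 18/(18+13) = 18/31 = 0.581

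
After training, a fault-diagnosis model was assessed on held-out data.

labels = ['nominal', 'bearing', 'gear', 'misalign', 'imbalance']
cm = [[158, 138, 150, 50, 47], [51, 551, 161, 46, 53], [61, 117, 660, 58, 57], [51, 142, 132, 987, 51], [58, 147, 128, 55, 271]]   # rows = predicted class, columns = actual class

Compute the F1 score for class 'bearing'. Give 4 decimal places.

Treat 'bearing' as positive and all other classes as negative.
F1 score = 2·TP/(2·TP+FP+FN).
bearing: TP=551, FP=51+161+46+53=311, FN=138+117+142+147=544 → 1102/1957 = 0.56311

0.5631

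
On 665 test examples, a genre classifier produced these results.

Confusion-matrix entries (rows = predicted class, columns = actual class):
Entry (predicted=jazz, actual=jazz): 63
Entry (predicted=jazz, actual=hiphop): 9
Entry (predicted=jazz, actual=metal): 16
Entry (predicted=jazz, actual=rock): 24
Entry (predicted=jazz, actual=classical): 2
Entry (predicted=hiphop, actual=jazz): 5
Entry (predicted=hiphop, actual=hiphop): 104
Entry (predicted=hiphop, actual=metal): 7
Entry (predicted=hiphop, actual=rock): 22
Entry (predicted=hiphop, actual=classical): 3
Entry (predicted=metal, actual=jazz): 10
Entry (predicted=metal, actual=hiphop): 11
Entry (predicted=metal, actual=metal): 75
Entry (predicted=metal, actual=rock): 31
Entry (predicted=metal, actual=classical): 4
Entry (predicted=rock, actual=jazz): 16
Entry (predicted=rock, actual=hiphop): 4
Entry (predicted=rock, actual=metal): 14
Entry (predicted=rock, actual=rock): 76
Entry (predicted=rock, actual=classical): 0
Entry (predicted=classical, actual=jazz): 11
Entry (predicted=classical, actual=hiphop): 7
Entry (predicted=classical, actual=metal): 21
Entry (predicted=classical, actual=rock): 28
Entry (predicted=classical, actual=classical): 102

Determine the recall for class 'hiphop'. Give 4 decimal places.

0.7704

One-vs-rest for 'hiphop': TP = diagonal; FP = other classes predicted 'hiphop'; FN = 'hiphop' predicted as other.
recall = TP/(TP+FN).
hiphop: TP=104, FN=9+11+4+7=31 → 104/135 = 0.77037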